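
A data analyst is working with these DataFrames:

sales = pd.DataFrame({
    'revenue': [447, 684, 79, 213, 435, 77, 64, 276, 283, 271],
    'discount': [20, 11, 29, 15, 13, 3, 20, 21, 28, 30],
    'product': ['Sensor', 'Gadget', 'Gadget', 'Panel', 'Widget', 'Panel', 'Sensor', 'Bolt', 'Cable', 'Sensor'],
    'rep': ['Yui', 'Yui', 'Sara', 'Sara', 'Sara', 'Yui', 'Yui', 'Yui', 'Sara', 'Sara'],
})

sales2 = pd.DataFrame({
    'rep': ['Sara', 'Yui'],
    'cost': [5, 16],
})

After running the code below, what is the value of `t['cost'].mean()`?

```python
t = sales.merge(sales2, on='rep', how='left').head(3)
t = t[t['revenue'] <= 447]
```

merge on 'rep' (how='left') → 10 rows:
   revenue  discount product   rep  cost
0      447        20  Sensor   Yui    16
1      684        11  Gadget   Yui    16
2       79        29  Gadget  Sara     5
3      213        15   Panel  Sara     5
4      435        13  Widget  Sara     5
5       77         3   Panel   Yui    16
6       64        20  Sensor   Yui    16
7      276        21    Bolt   Yui    16
8      283        28   Cable  Sara     5
9      271        30  Sensor  Sara     5
take first 3 rows:
   revenue  discount product   rep  cost
0      447        20  Sensor   Yui    16
1      684        11  Gadget   Yui    16
2       79        29  Gadget  Sara     5
filter rows where revenue <= 447:
   revenue  discount product   rep  cost
0      447        20  Sensor   Yui    16
2       79        29  Gadget  Sara     5
Reading off the mean of column 'cost', we get 10.5.

10.5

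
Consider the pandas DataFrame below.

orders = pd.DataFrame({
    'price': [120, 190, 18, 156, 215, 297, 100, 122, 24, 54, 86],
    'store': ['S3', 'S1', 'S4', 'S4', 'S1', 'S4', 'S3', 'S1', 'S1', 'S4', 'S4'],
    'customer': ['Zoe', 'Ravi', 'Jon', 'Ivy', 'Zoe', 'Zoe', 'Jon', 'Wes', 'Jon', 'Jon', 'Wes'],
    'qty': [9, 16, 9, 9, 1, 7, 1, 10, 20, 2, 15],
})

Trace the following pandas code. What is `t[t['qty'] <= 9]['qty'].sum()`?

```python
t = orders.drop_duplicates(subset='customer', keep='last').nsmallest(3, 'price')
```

drop duplicate customer (keep=last):
    price store customer  qty
1     190    S1     Ravi   16
3     156    S4      Ivy    9
5     297    S4      Zoe    7
9      54    S4      Jon    2
10     86    S4      Wes   15
take 3 rows with smallest price:
    price store customer  qty
9      54    S4      Jon    2
10     86    S4      Wes   15
3     156    S4      Ivy    9
filter rows where qty <= 9:
   price store customer  qty
9     54    S4      Jon    2
3    156    S4      Ivy    9

11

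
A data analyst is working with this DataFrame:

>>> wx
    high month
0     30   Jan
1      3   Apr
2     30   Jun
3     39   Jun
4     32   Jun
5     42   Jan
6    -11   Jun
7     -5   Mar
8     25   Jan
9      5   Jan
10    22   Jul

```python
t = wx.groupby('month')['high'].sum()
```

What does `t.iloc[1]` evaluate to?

group by month, sum of high:
month
Apr      3
Jan    102
Jul     22
Jun     90
Mar     -5
Name: high, dtype: int64
So iloc[1] = 102.

102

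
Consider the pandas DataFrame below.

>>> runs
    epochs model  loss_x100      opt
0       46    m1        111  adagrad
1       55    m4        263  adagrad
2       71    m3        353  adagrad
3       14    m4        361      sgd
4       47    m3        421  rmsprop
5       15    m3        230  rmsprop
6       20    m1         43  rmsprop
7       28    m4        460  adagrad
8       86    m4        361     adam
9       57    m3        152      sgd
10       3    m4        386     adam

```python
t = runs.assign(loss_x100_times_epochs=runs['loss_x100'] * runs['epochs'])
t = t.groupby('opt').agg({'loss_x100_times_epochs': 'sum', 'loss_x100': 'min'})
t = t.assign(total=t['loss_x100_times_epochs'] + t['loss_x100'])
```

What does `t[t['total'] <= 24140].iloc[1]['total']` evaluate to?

add column loss_x100_times_epochs = runs['loss_x100'] * runs['epochs']:
    epochs model  loss_x100      opt  loss_x100_times_epochs
0       46    m1        111  adagrad                    5106
1       55    m4        263  adagrad                   14465
2       71    m3        353  adagrad                   25063
3       14    m4        361      sgd                    5054
4       47    m3        421  rmsprop                   19787
5       15    m3        230  rmsprop                    3450
6       20    m1         43  rmsprop                     860
7       28    m4        460  adagrad                   12880
8       86    m4        361     adam                   31046
9       57    m3        152      sgd                    8664
10       3    m4        386     adam                    1158
group by opt: sum(loss_x100_times_epochs), min(loss_x100):
         loss_x100_times_epochs  loss_x100
opt                                       
adagrad                   57514        111
adam                      32204        361
rmsprop                   24097         43
sgd                       13718        152
add column total = t['loss_x100_times_epochs'] + t['loss_x100']:
         loss_x100_times_epochs  loss_x100  total
opt                                              
adagrad                   57514        111  57625
adam                      32204        361  32565
rmsprop                   24097         43  24140
sgd                       13718        152  13870
filter rows where total <= 24140:
         loss_x100_times_epochs  loss_x100  total
opt                                              
rmsprop                   24097         43  24140
sgd                       13718        152  13870
Hence 13870.

13870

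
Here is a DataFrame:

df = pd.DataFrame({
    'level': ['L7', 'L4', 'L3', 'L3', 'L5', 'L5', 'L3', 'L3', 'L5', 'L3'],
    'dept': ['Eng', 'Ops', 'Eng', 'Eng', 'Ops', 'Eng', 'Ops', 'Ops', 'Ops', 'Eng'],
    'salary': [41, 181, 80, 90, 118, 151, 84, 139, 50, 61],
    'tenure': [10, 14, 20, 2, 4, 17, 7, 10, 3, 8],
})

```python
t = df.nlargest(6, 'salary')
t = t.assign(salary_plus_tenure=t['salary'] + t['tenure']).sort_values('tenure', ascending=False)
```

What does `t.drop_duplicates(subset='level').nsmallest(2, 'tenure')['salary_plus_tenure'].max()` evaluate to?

195

take 6 rows with largest salary:
  level dept  salary  tenure
1    L4  Ops     181      14
5    L5  Eng     151      17
7    L3  Ops     139      10
4    L5  Ops     118       4
3    L3  Eng      90       2
6    L3  Ops      84       7
add column salary_plus_tenure = t['salary'] + t['tenure']:
  level dept  salary  tenure  salary_plus_tenure
1    L4  Ops     181      14                 195
5    L5  Eng     151      17                 168
7    L3  Ops     139      10                 149
4    L5  Ops     118       4                 122
3    L3  Eng      90       2                  92
6    L3  Ops      84       7                  91
sort by tenure descending:
  level dept  salary  tenure  salary_plus_tenure
5    L5  Eng     151      17                 168
1    L4  Ops     181      14                 195
7    L3  Ops     139      10                 149
6    L3  Ops      84       7                  91
4    L5  Ops     118       4                 122
3    L3  Eng      90       2                  92
drop duplicate level (keep=first):
  level dept  salary  tenure  salary_plus_tenure
5    L5  Eng     151      17                 168
1    L4  Ops     181      14                 195
7    L3  Ops     139      10                 149
take 2 rows with smallest tenure:
  level dept  salary  tenure  salary_plus_tenure
7    L3  Ops     139      10                 149
1    L4  Ops     181      14                 195
Then the max of column 'salary_plus_tenure': 195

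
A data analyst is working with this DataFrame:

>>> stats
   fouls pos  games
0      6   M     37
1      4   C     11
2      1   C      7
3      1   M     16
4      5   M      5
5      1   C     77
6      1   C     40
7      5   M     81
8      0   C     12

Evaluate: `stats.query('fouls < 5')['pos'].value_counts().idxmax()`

filter rows where fouls < 5:
   fouls pos  games
1      4   C     11
2      1   C      7
3      1   M     16
5      1   C     77
6      1   C     40
8      0   C     12
value_counts of pos:
pos
C    5
M    1
Name: count, dtype: int64
So idxmax() = C.

C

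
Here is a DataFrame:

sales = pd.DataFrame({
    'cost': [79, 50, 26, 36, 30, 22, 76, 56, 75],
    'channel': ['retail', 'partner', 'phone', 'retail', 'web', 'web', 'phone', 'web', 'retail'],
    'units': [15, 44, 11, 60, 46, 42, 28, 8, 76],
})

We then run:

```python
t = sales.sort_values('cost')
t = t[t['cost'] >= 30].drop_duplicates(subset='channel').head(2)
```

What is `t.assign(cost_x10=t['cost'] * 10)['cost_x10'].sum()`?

sort by cost:
   cost  channel  units
5    22      web     42
2    26    phone     11
4    30      web     46
3    36   retail     60
1    50  partner     44
7    56      web      8
8    75   retail     76
6    76    phone     28
0    79   retail     15
filter rows where cost >= 30:
   cost  channel  units
4    30      web     46
3    36   retail     60
1    50  partner     44
7    56      web      8
8    75   retail     76
6    76    phone     28
0    79   retail     15
drop duplicate channel (keep=first):
   cost  channel  units
4    30      web     46
3    36   retail     60
1    50  partner     44
6    76    phone     28
take first 2 rows:
   cost channel  units
4    30     web     46
3    36  retail     60
add column cost_x10 = t['cost'] * 10:
   cost channel  units  cost_x10
4    30     web     46       300
3    36  retail     60       360

660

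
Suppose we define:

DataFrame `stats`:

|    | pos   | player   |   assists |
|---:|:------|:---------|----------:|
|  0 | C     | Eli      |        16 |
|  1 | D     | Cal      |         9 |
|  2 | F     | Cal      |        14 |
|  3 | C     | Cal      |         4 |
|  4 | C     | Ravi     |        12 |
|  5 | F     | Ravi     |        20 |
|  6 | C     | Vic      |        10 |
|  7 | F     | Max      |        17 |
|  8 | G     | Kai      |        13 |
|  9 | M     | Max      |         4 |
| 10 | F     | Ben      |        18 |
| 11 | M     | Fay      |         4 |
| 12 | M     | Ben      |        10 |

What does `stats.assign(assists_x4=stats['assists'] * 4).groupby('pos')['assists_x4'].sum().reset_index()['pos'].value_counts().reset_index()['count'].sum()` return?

add column assists_x4 = stats['assists'] * 4:
   pos player  assists  assists_x4
0    C    Eli       16          64
1    D    Cal        9          36
2    F    Cal       14          56
3    C    Cal        4          16
4    C   Ravi       12          48
5    F   Ravi       20          80
6    C    Vic       10          40
7    F    Max       17          68
8    G    Kai       13          52
9    M    Max        4          16
10   F    Ben       18          72
11   M    Fay        4          16
12   M    Ben       10          40
group by pos, sum of assists_x4:
pos
C    168
D     36
F    276
G     52
M     72
Name: assists_x4, dtype: int64
reset_index():
  pos  assists_x4
0   C         168
1   D          36
2   F         276
3   G          52
4   M          72
value_counts of pos:
pos
C    1
D    1
F    1
G    1
M    1
Name: count, dtype: int64
reset_index():
  pos  count
0   C      1
1   D      1
2   F      1
3   G      1
4   M      1
sum of column 'count' → 5

5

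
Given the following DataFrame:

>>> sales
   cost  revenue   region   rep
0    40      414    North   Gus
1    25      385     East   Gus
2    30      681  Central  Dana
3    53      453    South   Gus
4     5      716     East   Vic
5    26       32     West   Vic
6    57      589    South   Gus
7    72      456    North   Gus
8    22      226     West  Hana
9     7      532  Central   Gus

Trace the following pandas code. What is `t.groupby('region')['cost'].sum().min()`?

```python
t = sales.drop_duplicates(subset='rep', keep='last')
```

37

drop duplicate rep (keep=last):
   cost  revenue   region   rep
2    30      681  Central  Dana
5    26       32     West   Vic
8    22      226     West  Hana
9     7      532  Central   Gus
group by region, sum of cost:
region
Central    37
West       48
Name: cost, dtype: int64
Reading off the min of the resulting series, we get 37.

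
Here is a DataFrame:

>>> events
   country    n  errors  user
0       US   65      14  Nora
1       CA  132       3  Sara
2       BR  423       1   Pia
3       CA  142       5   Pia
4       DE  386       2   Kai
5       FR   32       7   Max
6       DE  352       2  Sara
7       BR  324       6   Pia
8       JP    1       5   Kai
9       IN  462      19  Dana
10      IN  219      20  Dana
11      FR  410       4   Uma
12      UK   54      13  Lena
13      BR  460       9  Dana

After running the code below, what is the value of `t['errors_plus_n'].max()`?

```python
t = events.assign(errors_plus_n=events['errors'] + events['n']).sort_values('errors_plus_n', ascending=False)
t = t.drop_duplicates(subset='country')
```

481

add column errors_plus_n = events['errors'] + events['n']:
   country    n  errors  user  errors_plus_n
0       US   65      14  Nora             79
1       CA  132       3  Sara            135
2       BR  423       1   Pia            424
3       CA  142       5   Pia            147
4       DE  386       2   Kai            388
5       FR   32       7   Max             39
6       DE  352       2  Sara            354
7       BR  324       6   Pia            330
8       JP    1       5   Kai              6
9       IN  462      19  Dana            481
10      IN  219      20  Dana            239
11      FR  410       4   Uma            414
12      UK   54      13  Lena             67
13      BR  460       9  Dana            469
sort by errors_plus_n descending:
   country    n  errors  user  errors_plus_n
9       IN  462      19  Dana            481
13      BR  460       9  Dana            469
2       BR  423       1   Pia            424
11      FR  410       4   Uma            414
4       DE  386       2   Kai            388
6       DE  352       2  Sara            354
7       BR  324       6   Pia            330
10      IN  219      20  Dana            239
3       CA  142       5   Pia            147
1       CA  132       3  Sara            135
0       US   65      14  Nora             79
12      UK   54      13  Lena             67
5       FR   32       7   Max             39
8       JP    1       5   Kai              6
drop duplicate country (keep=first):
   country    n  errors  user  errors_plus_n
9       IN  462      19  Dana            481
13      BR  460       9  Dana            469
11      FR  410       4   Uma            414
4       DE  386       2   Kai            388
3       CA  142       5   Pia            147
0       US   65      14  Nora             79
12      UK   54      13  Lena             67
8       JP    1       5   Kai              6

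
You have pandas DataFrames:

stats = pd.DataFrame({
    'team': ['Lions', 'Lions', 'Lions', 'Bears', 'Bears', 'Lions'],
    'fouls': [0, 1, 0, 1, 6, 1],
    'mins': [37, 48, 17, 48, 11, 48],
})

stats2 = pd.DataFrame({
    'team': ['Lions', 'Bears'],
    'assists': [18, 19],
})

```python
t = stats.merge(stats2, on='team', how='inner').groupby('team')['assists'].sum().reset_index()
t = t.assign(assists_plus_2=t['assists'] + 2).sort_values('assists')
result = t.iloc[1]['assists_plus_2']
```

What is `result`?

74

merge on 'team' (how='inner') → 6 rows:
    team  fouls  mins  assists
0  Lions      0    37       18
1  Lions      1    48       18
2  Lions      0    17       18
3  Bears      1    48       19
4  Bears      6    11       19
5  Lions      1    48       18
group by team, sum of assists:
team
Bears    38
Lions    72
Name: assists, dtype: int64
reset_index():
    team  assists
0  Bears       38
1  Lions       72
add column assists_plus_2 = t['assists'] + 2:
    team  assists  assists_plus_2
0  Bears       38              40
1  Lions       72              74
sort by assists:
    team  assists  assists_plus_2
0  Bears       38              40
1  Lions       72              74
Hence 74.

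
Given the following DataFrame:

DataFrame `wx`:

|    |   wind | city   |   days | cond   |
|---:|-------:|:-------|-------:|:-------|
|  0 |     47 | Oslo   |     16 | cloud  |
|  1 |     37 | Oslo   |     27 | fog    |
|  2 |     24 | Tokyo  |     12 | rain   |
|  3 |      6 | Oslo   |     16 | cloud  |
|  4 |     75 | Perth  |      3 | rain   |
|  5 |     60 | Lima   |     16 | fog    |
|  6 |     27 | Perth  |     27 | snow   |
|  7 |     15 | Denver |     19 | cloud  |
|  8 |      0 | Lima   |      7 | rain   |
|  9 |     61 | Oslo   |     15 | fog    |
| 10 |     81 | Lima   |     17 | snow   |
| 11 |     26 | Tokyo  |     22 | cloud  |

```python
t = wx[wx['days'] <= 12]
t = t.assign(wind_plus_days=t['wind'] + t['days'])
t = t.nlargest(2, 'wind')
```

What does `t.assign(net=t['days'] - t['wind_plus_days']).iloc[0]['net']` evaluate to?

-75

filter rows where days <= 12:
   wind   city  days  cond
2    24  Tokyo    12  rain
4    75  Perth     3  rain
8     0   Lima     7  rain
add column wind_plus_days = t['wind'] + t['days']:
   wind   city  days  cond  wind_plus_days
2    24  Tokyo    12  rain              36
4    75  Perth     3  rain              78
8     0   Lima     7  rain               7
take 2 rows with largest wind:
   wind   city  days  cond  wind_plus_days
4    75  Perth     3  rain              78
2    24  Tokyo    12  rain              36
add column net = t['days'] - t['wind_plus_days']:
   wind   city  days  cond  wind_plus_days  net
4    75  Perth     3  rain              78  -75
2    24  Tokyo    12  rain              36  -24
Reading off the value at position 0, column 'net', we get -75.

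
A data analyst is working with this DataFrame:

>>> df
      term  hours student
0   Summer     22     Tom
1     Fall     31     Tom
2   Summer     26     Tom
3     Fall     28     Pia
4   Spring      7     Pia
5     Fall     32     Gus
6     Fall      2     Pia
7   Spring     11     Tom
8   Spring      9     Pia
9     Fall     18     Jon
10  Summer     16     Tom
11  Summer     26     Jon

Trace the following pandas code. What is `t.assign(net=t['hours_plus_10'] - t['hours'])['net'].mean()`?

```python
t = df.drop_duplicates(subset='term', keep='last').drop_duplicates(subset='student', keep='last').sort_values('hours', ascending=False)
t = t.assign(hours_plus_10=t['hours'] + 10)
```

10.0

drop duplicate term (keep=last):
      term  hours student
8   Spring      9     Pia
9     Fall     18     Jon
11  Summer     26     Jon
drop duplicate student (keep=last):
      term  hours student
8   Spring      9     Pia
11  Summer     26     Jon
sort by hours descending:
      term  hours student
11  Summer     26     Jon
8   Spring      9     Pia
add column hours_plus_10 = t['hours'] + 10:
      term  hours student  hours_plus_10
11  Summer     26     Jon             36
8   Spring      9     Pia             19
add column net = t['hours_plus_10'] - t['hours']:
      term  hours student  hours_plus_10  net
11  Summer     26     Jon             36   10
8   Spring      9     Pia             19   10
Reading off the mean of column 'net', we get 10.0.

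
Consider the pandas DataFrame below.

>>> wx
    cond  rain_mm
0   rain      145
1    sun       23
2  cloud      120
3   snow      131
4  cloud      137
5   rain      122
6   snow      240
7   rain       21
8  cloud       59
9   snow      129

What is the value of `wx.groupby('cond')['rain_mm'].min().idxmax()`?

snow

group by cond, min of rain_mm:
cond
cloud     59
rain      21
snow     129
sun       23
Name: rain_mm, dtype: int64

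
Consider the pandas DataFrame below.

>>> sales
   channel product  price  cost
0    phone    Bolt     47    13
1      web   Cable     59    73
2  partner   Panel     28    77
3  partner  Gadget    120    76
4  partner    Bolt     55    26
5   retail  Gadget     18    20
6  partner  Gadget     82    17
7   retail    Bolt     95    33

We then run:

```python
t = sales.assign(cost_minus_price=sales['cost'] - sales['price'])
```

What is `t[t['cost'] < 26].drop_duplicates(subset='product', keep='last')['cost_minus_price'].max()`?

-34

add column cost_minus_price = sales['cost'] - sales['price']:
   channel product  price  cost  cost_minus_price
0    phone    Bolt     47    13               -34
1      web   Cable     59    73                14
2  partner   Panel     28    77                49
3  partner  Gadget    120    76               -44
4  partner    Bolt     55    26               -29
5   retail  Gadget     18    20                 2
6  partner  Gadget     82    17               -65
7   retail    Bolt     95    33               -62
filter rows where cost < 26:
   channel product  price  cost  cost_minus_price
0    phone    Bolt     47    13               -34
5   retail  Gadget     18    20                 2
6  partner  Gadget     82    17               -65
drop duplicate product (keep=last):
   channel product  price  cost  cost_minus_price
0    phone    Bolt     47    13               -34
6  partner  Gadget     82    17               -65
Then the max of column 'cost_minus_price': -34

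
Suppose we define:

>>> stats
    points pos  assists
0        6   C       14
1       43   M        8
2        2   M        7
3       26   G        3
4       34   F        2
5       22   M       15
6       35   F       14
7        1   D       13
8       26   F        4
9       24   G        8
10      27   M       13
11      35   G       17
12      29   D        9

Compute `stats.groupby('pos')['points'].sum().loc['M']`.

94

group by pos, sum of points:
pos
C     6
D    30
F    95
G    85
M    94
Name: points, dtype: int64
The value at index 'M' is 94.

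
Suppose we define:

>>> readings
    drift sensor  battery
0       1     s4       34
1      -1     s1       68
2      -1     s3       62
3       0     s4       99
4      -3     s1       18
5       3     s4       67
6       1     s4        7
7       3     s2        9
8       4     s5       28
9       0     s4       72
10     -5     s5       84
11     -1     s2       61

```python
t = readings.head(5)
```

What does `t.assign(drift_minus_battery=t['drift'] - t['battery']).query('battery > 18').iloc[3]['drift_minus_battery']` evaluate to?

take first 5 rows:
   drift sensor  battery
0      1     s4       34
1     -1     s1       68
2     -1     s3       62
3      0     s4       99
4     -3     s1       18
add column drift_minus_battery = t['drift'] - t['battery']:
   drift sensor  battery  drift_minus_battery
0      1     s4       34                  -33
1     -1     s1       68                  -69
2     -1     s3       62                  -63
3      0     s4       99                  -99
4     -3     s1       18                  -21
filter rows where battery > 18:
   drift sensor  battery  drift_minus_battery
0      1     s4       34                  -33
1     -1     s1       68                  -69
2     -1     s3       62                  -63
3      0     s4       99                  -99
The value at position 3, column 'drift_minus_battery' is -99.

-99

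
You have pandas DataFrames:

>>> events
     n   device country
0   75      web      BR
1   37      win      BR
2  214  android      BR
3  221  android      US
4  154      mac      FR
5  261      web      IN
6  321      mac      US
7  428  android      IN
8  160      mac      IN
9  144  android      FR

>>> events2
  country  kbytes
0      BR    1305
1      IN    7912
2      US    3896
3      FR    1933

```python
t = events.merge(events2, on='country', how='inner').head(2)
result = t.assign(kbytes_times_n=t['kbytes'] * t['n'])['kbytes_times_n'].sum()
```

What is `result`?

merge on 'country' (how='inner') → 10 rows:
     n   device country  kbytes
0   75      web      BR    1305
1   37      win      BR    1305
2  214  android      BR    1305
3  221  android      US    3896
4  154      mac      FR    1933
5  261      web      IN    7912
6  321      mac      US    3896
7  428  android      IN    7912
8  160      mac      IN    7912
9  144  android      FR    1933
take first 2 rows:
    n device country  kbytes
0  75    web      BR    1305
1  37    win      BR    1305
add column kbytes_times_n = t['kbytes'] * t['n']:
    n device country  kbytes  kbytes_times_n
0  75    web      BR    1305           97875
1  37    win      BR    1305           48285
Taking the sum of column 'kbytes_times_n' gives 146160.

146160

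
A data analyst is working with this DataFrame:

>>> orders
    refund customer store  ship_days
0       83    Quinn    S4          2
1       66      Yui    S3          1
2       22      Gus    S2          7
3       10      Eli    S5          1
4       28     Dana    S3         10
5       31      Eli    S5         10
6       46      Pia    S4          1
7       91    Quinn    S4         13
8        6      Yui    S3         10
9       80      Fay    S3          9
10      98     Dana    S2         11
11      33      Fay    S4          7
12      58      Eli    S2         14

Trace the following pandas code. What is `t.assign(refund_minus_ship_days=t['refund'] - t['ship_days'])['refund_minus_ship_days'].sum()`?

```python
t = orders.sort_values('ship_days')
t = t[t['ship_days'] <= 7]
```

sort by ship_days:
    refund customer store  ship_days
1       66      Yui    S3          1
3       10      Eli    S5          1
6       46      Pia    S4          1
0       83    Quinn    S4          2
2       22      Gus    S2          7
11      33      Fay    S4          7
9       80      Fay    S3          9
4       28     Dana    S3         10
5       31      Eli    S5         10
8        6      Yui    S3         10
10      98     Dana    S2         11
7       91    Quinn    S4         13
12      58      Eli    S2         14
filter rows where ship_days <= 7:
    refund customer store  ship_days
1       66      Yui    S3          1
3       10      Eli    S5          1
6       46      Pia    S4          1
0       83    Quinn    S4          2
2       22      Gus    S2          7
11      33      Fay    S4          7
add column refund_minus_ship_days = t['refund'] - t['ship_days']:
    refund customer store  ship_days  refund_minus_ship_days
1       66      Yui    S3          1                      65
3       10      Eli    S5          1                       9
6       46      Pia    S4          1                      45
0       83    Quinn    S4          2                      81
2       22      Gus    S2          7                      15
11      33      Fay    S4          7                      26

241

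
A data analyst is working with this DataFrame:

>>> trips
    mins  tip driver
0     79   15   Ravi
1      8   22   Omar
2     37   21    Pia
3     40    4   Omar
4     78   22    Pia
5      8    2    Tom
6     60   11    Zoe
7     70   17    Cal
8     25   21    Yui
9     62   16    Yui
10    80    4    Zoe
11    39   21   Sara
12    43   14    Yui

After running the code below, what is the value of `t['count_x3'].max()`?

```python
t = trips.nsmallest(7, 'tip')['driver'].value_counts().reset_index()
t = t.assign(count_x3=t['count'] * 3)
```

6

take 7 rows with smallest tip:
    mins  tip driver
5      8    2    Tom
3     40    4   Omar
10    80    4    Zoe
6     60   11    Zoe
12    43   14    Yui
0     79   15   Ravi
9     62   16    Yui
value_counts of driver:
driver
Zoe     2
Yui     2
Tom     1
Omar    1
Ravi    1
Name: count, dtype: int64
reset_index():
  driver  count
0    Zoe      2
1    Yui      2
2    Tom      1
3   Omar      1
4   Ravi      1
add column count_x3 = t['count'] * 3:
  driver  count  count_x3
0    Zoe      2         6
1    Yui      2         6
2    Tom      1         3
3   Omar      1         3
4   Ravi      1         3
Finally, max of column 'count_x3' = 6.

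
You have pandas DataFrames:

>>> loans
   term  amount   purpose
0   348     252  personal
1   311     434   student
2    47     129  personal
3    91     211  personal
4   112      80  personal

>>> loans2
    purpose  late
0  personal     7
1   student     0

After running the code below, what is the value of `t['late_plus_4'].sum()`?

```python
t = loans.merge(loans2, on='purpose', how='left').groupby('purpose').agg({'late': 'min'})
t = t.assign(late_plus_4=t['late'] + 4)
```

merge on 'purpose' (how='left') → 5 rows:
   term  amount   purpose  late
0   348     252  personal     7
1   311     434   student     0
2    47     129  personal     7
3    91     211  personal     7
4   112      80  personal     7
group by purpose, min of late:
          late
purpose       
personal     7
student      0
add column late_plus_4 = t['late'] + 4:
          late  late_plus_4
purpose                    
personal     7           11
student      0            4
Then the sum of column 'late_plus_4': 15

15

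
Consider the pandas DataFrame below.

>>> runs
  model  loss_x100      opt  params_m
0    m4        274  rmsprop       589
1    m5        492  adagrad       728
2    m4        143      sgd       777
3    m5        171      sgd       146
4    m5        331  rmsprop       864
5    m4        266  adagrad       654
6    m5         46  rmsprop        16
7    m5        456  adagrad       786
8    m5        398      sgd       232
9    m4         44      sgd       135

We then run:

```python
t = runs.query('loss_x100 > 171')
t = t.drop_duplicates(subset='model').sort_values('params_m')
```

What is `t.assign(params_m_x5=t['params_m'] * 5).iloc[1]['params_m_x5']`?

filter rows where loss_x100 > 171:
  model  loss_x100      opt  params_m
0    m4        274  rmsprop       589
1    m5        492  adagrad       728
4    m5        331  rmsprop       864
5    m4        266  adagrad       654
7    m5        456  adagrad       786
8    m5        398      sgd       232
drop duplicate model (keep=first):
  model  loss_x100      opt  params_m
0    m4        274  rmsprop       589
1    m5        492  adagrad       728
sort by params_m:
  model  loss_x100      opt  params_m
0    m4        274  rmsprop       589
1    m5        492  adagrad       728
add column params_m_x5 = t['params_m'] * 5:
  model  loss_x100      opt  params_m  params_m_x5
0    m4        274  rmsprop       589         2945
1    m5        492  adagrad       728         3640
Taking the value at position 1, column 'params_m_x5' gives 3640.

3640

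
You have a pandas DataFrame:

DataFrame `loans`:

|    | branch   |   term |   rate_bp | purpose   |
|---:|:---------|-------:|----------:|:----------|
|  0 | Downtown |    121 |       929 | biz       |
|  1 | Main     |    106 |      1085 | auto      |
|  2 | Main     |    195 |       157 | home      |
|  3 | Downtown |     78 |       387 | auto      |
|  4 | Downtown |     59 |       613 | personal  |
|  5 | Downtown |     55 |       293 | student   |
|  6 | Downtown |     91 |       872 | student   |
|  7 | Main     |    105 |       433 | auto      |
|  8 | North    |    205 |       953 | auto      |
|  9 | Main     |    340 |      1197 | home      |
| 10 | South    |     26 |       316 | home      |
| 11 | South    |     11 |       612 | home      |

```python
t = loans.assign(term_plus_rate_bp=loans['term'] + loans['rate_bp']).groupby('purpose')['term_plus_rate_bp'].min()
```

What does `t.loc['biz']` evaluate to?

1050

add column term_plus_rate_bp = loans['term'] + loans['rate_bp']:
      branch  term  rate_bp   purpose  term_plus_rate_bp
0   Downtown   121      929       biz               1050
1       Main   106     1085      auto               1191
2       Main   195      157      home                352
3   Downtown    78      387      auto                465
4   Downtown    59      613  personal                672
5   Downtown    55      293   student                348
6   Downtown    91      872   student                963
7       Main   105      433      auto                538
8      North   205      953      auto               1158
9       Main   340     1197      home               1537
10     South    26      316      home                342
11     South    11      612      home                623
group by purpose, min of term_plus_rate_bp:
purpose
auto         465
biz         1050
home         342
personal     672
student      348
Name: term_plus_rate_bp, dtype: int64
value at index 'biz' → 1050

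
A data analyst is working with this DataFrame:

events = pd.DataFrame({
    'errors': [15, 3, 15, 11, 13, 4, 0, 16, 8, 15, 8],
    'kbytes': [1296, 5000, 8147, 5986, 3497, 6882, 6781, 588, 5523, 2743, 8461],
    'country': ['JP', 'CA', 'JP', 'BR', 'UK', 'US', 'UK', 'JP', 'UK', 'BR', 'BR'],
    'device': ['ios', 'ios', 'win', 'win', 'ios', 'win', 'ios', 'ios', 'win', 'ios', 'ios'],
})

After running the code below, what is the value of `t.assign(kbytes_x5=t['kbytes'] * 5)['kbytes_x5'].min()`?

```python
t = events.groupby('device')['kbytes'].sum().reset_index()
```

132690

group by device, sum of kbytes:
device
ios    28366
win    26538
Name: kbytes, dtype: int64
reset_index():
  device  kbytes
0    ios   28366
1    win   26538
add column kbytes_x5 = t['kbytes'] * 5:
  device  kbytes  kbytes_x5
0    ios   28366     141830
1    win   26538     132690
Then the min of column 'kbytes_x5': 132690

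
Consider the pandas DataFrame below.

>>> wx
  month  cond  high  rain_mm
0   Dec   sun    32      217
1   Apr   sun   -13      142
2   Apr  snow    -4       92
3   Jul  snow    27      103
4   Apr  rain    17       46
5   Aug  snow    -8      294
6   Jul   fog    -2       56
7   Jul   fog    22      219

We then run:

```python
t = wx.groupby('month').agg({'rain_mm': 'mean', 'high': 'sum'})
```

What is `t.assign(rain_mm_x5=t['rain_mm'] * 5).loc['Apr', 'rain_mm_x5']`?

group by month: mean(rain_mm), sum(high):
          rain_mm  high
month                  
Apr     93.333333     0
Aug    294.000000    -8
Dec    217.000000    32
Jul    126.000000    47
add column rain_mm_x5 = t['rain_mm'] * 5:
          rain_mm  high   rain_mm_x5
month                               
Apr     93.333333     0   466.666667
Aug    294.000000    -8  1470.000000
Dec    217.000000    32  1085.000000
Jul    126.000000    47   630.000000

466.666666667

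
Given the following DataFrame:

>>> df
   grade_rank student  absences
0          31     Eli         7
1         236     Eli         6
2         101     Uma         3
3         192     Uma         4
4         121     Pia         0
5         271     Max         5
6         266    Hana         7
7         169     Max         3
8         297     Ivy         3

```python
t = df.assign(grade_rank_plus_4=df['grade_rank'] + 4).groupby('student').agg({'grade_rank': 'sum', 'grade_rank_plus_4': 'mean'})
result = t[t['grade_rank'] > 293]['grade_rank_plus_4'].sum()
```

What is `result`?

525.0

add column grade_rank_plus_4 = df['grade_rank'] + 4:
   grade_rank student  absences  grade_rank_plus_4
0          31     Eli         7                 35
1         236     Eli         6                240
2         101     Uma         3                105
3         192     Uma         4                196
4         121     Pia         0                125
5         271     Max         5                275
6         266    Hana         7                270
7         169     Max         3                173
8         297     Ivy         3                301
group by student: sum(grade_rank), mean(grade_rank_plus_4):
         grade_rank  grade_rank_plus_4
student                               
Eli             267              137.5
Hana            266              270.0
Ivy             297              301.0
Max             440              224.0
Pia             121              125.0
Uma             293              150.5
filter rows where grade_rank > 293:
         grade_rank  grade_rank_plus_4
student                               
Ivy             297              301.0
Max             440              224.0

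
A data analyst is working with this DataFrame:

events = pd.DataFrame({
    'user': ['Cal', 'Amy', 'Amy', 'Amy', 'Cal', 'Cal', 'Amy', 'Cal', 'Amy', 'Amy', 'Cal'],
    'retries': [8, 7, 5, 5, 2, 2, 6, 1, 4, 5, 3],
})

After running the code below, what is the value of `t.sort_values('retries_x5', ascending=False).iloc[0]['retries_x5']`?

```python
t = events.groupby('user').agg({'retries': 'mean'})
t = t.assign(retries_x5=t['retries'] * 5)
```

26.6666666667

group by user, mean of retries:
       retries
user          
Amy   5.333333
Cal   3.200000
add column retries_x5 = t['retries'] * 5:
       retries  retries_x5
user                      
Amy   5.333333   26.666667
Cal   3.200000   16.000000
sort by retries_x5 descending:
       retries  retries_x5
user                      
Amy   5.333333   26.666667
Cal   3.200000   16.000000
Hence 26.6666666667.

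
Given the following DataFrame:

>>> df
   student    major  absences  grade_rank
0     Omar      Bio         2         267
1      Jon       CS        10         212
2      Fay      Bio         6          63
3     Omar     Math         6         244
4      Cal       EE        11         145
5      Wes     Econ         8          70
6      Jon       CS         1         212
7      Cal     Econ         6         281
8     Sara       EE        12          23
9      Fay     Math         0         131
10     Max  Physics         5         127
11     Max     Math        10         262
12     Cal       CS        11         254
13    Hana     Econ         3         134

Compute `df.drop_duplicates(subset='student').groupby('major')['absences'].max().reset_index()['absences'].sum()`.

41

drop duplicate student (keep=first):
   student    major  absences  grade_rank
0     Omar      Bio         2         267
1      Jon       CS        10         212
2      Fay      Bio         6          63
4      Cal       EE        11         145
5      Wes     Econ         8          70
8     Sara       EE        12          23
10     Max  Physics         5         127
13    Hana     Econ         3         134
group by major, max of absences:
major
Bio         6
CS         10
EE         12
Econ        8
Physics     5
Name: absences, dtype: int64
reset_index():
     major  absences
0      Bio         6
1       CS        10
2       EE        12
3     Econ         8
4  Physics         5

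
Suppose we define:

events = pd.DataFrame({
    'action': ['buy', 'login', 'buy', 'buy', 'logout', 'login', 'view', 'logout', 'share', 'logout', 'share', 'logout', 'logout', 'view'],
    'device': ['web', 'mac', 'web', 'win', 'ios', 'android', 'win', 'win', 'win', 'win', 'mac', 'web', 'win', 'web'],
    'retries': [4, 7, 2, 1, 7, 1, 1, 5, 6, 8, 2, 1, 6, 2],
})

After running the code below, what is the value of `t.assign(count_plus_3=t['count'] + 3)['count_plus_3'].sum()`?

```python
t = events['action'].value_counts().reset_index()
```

value_counts of action:
action
logout    5
buy       3
login     2
view      2
share     2
Name: count, dtype: int64
reset_index():
   action  count
0  logout      5
1     buy      3
2   login      2
3    view      2
4   share      2
add column count_plus_3 = t['count'] + 3:
   action  count  count_plus_3
0  logout      5             8
1     buy      3             6
2   login      2             5
3    view      2             5
4   share      2             5
Taking the sum of column 'count_plus_3' gives 29.

29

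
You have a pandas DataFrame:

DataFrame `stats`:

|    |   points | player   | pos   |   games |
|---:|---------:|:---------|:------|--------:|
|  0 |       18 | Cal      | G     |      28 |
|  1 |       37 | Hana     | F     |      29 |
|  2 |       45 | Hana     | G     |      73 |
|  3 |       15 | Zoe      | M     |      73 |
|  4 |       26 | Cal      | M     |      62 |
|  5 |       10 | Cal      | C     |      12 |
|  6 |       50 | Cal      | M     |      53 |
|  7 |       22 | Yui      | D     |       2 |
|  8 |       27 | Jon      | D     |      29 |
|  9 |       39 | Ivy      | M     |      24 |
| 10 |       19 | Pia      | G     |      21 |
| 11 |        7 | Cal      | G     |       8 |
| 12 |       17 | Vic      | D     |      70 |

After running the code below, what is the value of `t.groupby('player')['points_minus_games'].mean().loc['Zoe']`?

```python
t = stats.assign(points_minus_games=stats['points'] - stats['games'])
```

-58.0

add column points_minus_games = stats['points'] - stats['games']:
    points player pos  games  points_minus_games
0       18    Cal   G     28                 -10
1       37   Hana   F     29                   8
2       45   Hana   G     73                 -28
3       15    Zoe   M     73                 -58
4       26    Cal   M     62                 -36
5       10    Cal   C     12                  -2
6       50    Cal   M     53                  -3
7       22    Yui   D      2                  20
8       27    Jon   D     29                  -2
9       39    Ivy   M     24                  15
10      19    Pia   G     21                  -2
11       7    Cal   G      8                  -1
12      17    Vic   D     70                 -53
group by player, mean of points_minus_games:
player
Cal    -10.4
Hana   -10.0
Ivy     15.0
Jon     -2.0
Pia     -2.0
Vic    -53.0
Yui     20.0
Zoe    -58.0
Name: points_minus_games, dtype: float64
Then the value at index 'Zoe': -58.0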